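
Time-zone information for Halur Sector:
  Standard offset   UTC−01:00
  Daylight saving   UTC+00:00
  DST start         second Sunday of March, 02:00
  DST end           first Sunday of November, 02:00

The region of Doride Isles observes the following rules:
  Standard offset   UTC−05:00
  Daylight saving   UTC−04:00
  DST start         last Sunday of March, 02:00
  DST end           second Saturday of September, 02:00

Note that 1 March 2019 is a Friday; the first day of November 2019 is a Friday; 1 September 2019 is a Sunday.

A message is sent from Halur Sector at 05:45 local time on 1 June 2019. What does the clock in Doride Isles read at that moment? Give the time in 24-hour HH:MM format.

1 March 2019 is a Friday, so the first Sunday is March 3 and the second is March 10.
1 November 2019 is a Friday, so the first Sunday is November 3.
1 June 2019 falls between 10 March and 3 November, so daylight saving is in effect and Halur Sector is at UTC+00:00.
05:45 Halur Sector − 0h = 05:45 UTC.
1 March 2019 is a Friday, so Sundays fall on 3, 10, 17, 24, 31; the last is March 31.
1 September 2019 is a Sunday, so the first Saturday is September 7 and the second is September 14.
At the standard offset (UTC−05:00), 05:45 UTC − 5h = 00:45 Doride Isles standard time.
The standard-time date in Doride Isles, 1 June 2019, lies within the daylight-saving period (31 March – 14 September), so Doride Isles is on daylight time, UTC−04:00.
05:45 UTC − 4h = 01:45 Doride Isles.

01:45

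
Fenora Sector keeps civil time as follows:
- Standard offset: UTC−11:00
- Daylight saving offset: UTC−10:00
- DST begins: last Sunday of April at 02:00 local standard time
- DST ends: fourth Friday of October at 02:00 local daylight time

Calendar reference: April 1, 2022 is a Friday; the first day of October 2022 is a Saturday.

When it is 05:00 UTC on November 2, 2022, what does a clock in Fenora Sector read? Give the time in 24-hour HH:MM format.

1 April 2022 is a Friday, so Sundays fall on 3, 10, 17, 24; the last is April 24.
1 October 2022 is a Saturday, so the first Friday is October 7 and the fourth is October 28.
At the standard offset (UTC−11:00), 05:00 UTC − 11h = 18:00 Fenora Sector standard time (rolling into the previous day, 1 November 2022).
Daylight saving runs 24 April – 28 October; the standard-time date in Fenora Sector, November 1, 2022, is outside that window, so Fenora Sector is on standard time at UTC−11:00.
05:00 UTC − 11h = 18:00 local (rolling into the previous day, 1 November 2022).

18:00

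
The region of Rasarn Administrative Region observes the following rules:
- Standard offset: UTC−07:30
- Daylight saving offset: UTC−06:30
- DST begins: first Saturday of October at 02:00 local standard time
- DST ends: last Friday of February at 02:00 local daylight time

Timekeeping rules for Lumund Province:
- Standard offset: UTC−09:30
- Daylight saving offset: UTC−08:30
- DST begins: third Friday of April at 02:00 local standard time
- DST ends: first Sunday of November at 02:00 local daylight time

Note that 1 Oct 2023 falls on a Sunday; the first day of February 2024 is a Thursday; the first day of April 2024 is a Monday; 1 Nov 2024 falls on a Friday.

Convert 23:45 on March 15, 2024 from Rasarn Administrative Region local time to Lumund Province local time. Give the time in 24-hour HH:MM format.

1 October 2023 is a Sunday, so the first Saturday is October 7.
1 February 2024 is a Thursday, so Fridays fall on 2, 9, 16, 23; the last is February 23.
Daylight saving runs 7 October 2023 – 23 February 2024; March 15, 2024 is outside that window, so Rasarn Administrative Region is on standard time at UTC−07:30.
23:45 Rasarn Administrative Region + 7h30m = 07:15 UTC (rolling into the next day, 16 March 2024).
1 April 2024 is a Monday, so the first Friday is April 5 and the third is April 19.
1 November 2024 is a Friday, so the first Sunday is November 3.
At the standard offset (UTC−09:30), 07:15 UTC − 9h30m = 21:45 Lumund Province standard time (rolling into the previous day, 15 March 2024).
The standard-time date in Lumund Province, March 15, 2024, is outside the daylight-saving period (19 April – 3 November), so Lumund Province is on standard time, UTC−09:30.
07:15 UTC − 9h30m = 21:45 Lumund Province (rolling into the previous day, 15 March 2024).

21:45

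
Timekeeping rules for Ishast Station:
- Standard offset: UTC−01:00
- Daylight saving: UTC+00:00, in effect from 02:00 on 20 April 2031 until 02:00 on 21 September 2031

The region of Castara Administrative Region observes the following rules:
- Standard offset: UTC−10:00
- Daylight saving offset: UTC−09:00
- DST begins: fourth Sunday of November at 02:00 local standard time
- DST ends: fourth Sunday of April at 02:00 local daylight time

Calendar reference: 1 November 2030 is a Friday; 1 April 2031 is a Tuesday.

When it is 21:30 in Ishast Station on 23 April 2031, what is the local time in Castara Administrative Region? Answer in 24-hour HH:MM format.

12:30

23 April 2031 falls between 20 April and 21 September, so daylight saving is in effect and Ishast Station is at UTC+00:00.
21:30 Ishast Station − 0h = 21:30 UTC.
1 November 2030 is a Friday, so the first Sunday is November 3 and the fourth is November 24.
1 April 2031 is a Tuesday, so the first Sunday is April 6 and the fourth is April 27.
At the standard offset (UTC−10:00), 21:30 UTC − 10h = 11:30 Castara Administrative Region standard time.
The standard-time date in Castara Administrative Region, 23 April 2031, lies within the daylight-saving period (24 November 2030 – 27 April 2031), so Castara Administrative Region is on daylight time, UTC−09:00.
21:30 UTC − 9h = 12:30 Castara Administrative Region.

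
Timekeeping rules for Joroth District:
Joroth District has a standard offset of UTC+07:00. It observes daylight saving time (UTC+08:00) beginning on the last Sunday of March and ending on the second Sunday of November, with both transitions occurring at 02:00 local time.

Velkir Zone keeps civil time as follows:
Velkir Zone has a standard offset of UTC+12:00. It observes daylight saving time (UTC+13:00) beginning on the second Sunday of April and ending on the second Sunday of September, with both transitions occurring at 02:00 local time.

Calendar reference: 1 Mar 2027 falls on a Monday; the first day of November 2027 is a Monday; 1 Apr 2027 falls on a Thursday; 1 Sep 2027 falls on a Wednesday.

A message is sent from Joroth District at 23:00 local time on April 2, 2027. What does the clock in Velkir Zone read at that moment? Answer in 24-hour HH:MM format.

1 March 2027 is a Monday, so Sundays fall on 7, 14, 21, 28; the last is March 28.
1 November 2027 is a Monday, so the first Sunday is November 7 and the second is November 14.
Daylight saving runs 28 March – 14 November; April 2, 2027 is inside that window, so Joroth District is at UTC+08:00.
23:00 Joroth District − 8h = 15:00 UTC.
1 April 2027 is a Thursday, so the first Sunday is April 4 and the second is April 11.
1 September 2027 is a Wednesday, so the first Sunday is September 5 and the second is September 12.
At the standard offset (UTC+12:00), 15:00 UTC + 12h = 03:00 Velkir Zone standard time (rolling into the next day, 3 April 2027).
The standard-time date in Velkir Zone, April 3, 2027, is outside the daylight-saving period (11 April – 12 September), so Velkir Zone is on standard time, UTC+12:00.
15:00 UTC + 12h = 03:00 Velkir Zone (rolling into the next day, 3 April 2027).

03:00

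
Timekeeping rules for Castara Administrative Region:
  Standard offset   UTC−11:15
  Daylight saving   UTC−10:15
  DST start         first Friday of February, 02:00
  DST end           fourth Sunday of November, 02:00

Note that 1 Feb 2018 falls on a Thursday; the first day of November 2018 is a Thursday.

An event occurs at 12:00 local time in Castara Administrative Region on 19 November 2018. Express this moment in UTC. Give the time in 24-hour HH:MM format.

22:15

1 February 2018 is a Thursday, so the first Friday is February 2.
1 November 2018 is a Thursday, so the first Sunday is November 4 and the fourth is November 25.
19 November 2018 lies within the daylight-saving period (2 February – 25 November), so Castara Administrative Region is on daylight time, UTC−10:15.
12:00 local + 10h15m = 22:15 UTC.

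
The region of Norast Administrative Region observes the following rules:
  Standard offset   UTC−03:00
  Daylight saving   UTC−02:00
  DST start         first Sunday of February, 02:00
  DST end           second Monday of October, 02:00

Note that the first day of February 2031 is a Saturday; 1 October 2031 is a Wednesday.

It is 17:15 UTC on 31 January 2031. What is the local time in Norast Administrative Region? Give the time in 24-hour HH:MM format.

1 February 2031 is a Saturday, so the first Sunday is February 2.
1 October 2031 is a Wednesday, so the first Monday is October 6 and the second is October 13.
At the standard offset (UTC−03:00), 17:15 UTC − 3h = 14:15 Norast Administrative Region standard time.
The standard-time date in Norast Administrative Region, 31 January 2031, is outside the daylight-saving period (2 February – 13 October), so Norast Administrative Region is on standard time, UTC−03:00.
17:15 UTC − 3h = 14:15 local.

14:15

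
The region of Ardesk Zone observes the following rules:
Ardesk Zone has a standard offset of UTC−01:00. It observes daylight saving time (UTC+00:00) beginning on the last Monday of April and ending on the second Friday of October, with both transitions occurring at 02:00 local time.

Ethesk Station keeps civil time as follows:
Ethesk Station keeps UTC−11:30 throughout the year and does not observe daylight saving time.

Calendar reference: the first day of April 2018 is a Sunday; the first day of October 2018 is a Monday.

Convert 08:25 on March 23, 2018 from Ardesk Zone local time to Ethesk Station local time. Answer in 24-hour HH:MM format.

21:55

1 April 2018 is a Sunday, so Mondays fall on 2, 9, 16, 23, 30; the last is April 30.
1 October 2018 is a Monday, so the first Friday is October 5 and the second is October 12.
March 23, 2018 does not fall between 30 April and 12 October, so daylight saving is not in effect and Ardesk Zone is at UTC−01:00.
08:25 Ardesk Zone + 1h = 09:25 UTC.
Ethesk Station stays on UTC−11:30 all year.
09:25 UTC − 11h30m = 21:55 Ethesk Station (rolling into the previous day, 22 March 2018).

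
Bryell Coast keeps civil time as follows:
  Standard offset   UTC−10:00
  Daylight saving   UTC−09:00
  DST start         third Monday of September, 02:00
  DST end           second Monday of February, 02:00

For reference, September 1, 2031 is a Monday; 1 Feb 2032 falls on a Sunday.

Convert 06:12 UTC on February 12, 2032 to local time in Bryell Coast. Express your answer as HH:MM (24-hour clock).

20:12

1 September 2031 is a Monday, so the first Monday is September 1 and the third is September 15.
1 February 2032 is a Sunday, so the first Monday is February 2 and the second is February 9.
At the standard offset (UTC−10:00), 06:12 UTC − 10h = 20:12 Bryell Coast standard time (rolling into the previous day, 11 February 2032).
The standard-time date in Bryell Coast, February 11, 2032, is outside the daylight-saving period (15 September 2031 – 9 February 2032), so Bryell Coast is on standard time, UTC−10:00.
06:12 UTC − 10h = 20:12 local (rolling into the previous day, 11 February 2032).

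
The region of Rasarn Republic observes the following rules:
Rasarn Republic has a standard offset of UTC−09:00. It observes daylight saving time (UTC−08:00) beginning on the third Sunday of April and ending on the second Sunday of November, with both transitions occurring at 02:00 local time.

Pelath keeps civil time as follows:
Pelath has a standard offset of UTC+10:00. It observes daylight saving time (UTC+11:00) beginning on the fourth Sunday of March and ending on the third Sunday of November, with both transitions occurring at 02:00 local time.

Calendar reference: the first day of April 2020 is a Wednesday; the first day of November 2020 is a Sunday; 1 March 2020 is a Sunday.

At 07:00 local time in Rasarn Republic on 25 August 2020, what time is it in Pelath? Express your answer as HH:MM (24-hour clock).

1 April 2020 is a Wednesday, so the first Sunday is April 5 and the third is April 19.
1 November 2020 is a Sunday, so the first Sunday is November 1 and the second is November 8.
Daylight saving runs 19 April – 8 November; 25 August 2020 is inside that window, so Rasarn Republic is at UTC−08:00.
07:00 Rasarn Republic + 8h = 15:00 UTC.
1 March 2020 is a Sunday, so the first Sunday is March 1 and the fourth is March 22.
1 November 2020 is a Sunday, so the first Sunday is November 1 and the third is November 15.
At the standard offset (UTC+10:00), 15:00 UTC + 10h = 01:00 Pelath standard time (rolling into the next day, 26 August 2020).
The standard-time date in Pelath, 26 August 2020, falls between 22 March and 15 November, so daylight saving is in effect and Pelath is at UTC+11:00.
15:00 UTC + 11h = 02:00 Pelath (rolling into the next day, 26 August 2020).

02:00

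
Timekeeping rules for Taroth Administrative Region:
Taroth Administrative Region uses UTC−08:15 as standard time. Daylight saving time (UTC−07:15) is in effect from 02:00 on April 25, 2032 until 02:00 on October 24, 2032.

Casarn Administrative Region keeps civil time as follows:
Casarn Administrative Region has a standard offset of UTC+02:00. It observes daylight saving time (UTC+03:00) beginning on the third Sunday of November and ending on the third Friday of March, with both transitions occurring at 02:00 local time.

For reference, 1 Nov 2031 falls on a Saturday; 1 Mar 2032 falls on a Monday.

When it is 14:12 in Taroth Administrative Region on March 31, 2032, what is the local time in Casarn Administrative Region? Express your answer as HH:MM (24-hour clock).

00:27

March 31, 2032 does not fall between 25 April and 24 October, so daylight saving is not in effect and Taroth Administrative Region is at UTC−08:15.
14:12 Taroth Administrative Region + 8h15m = 22:27 UTC.
1 November 2031 is a Saturday, so the first Sunday is November 2 and the third is November 16.
1 March 2032 is a Monday, so the first Friday is March 5 and the third is March 19.
At the standard offset (UTC+02:00), 22:27 UTC + 2h = 00:27 Casarn Administrative Region standard time (rolling into the next day, 1 April 2032).
Daylight saving runs 16 November 2031 – 19 March 2032; the standard-time date in Casarn Administrative Region, April 1, 2032, is outside that window, so Casarn Administrative Region is on standard time at UTC+02:00.
22:27 UTC + 2h = 00:27 Casarn Administrative Region (rolling into the next day, 1 April 2032).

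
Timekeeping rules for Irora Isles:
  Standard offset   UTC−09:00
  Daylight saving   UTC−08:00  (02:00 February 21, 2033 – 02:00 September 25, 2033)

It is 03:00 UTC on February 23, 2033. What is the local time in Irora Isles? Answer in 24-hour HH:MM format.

19:00

At the standard offset (UTC−09:00), 03:00 UTC − 9h = 18:00 Irora Isles standard time (rolling into the previous day, 22 February 2033).
Daylight saving runs 21 February – 25 September; the standard-time date in Irora Isles, February 22, 2033, is inside that window, so Irora Isles is at UTC−08:00.
03:00 UTC − 8h = 19:00 local (rolling into the previous day, 22 February 2033).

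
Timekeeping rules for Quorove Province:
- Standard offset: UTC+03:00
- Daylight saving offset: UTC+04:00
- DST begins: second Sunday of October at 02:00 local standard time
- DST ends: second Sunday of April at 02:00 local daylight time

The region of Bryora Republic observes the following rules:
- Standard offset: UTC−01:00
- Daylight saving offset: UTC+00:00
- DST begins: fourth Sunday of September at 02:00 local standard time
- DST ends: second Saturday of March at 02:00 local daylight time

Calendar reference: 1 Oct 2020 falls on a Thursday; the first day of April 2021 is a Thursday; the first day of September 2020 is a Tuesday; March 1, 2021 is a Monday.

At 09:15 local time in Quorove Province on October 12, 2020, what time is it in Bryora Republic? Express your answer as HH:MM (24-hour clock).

05:15

1 October 2020 is a Thursday, so the first Sunday is October 4 and the second is October 11.
1 April 2021 is a Thursday, so the first Sunday is April 4 and the second is April 11.
October 12, 2020 falls between 11 October 2020 and 11 April 2021, so daylight saving is in effect and Quorove Province is at UTC+04:00.
09:15 Quorove Province − 4h = 05:15 UTC.
1 September 2020 is a Tuesday, so the first Sunday is September 6 and the fourth is September 27.
1 March 2021 is a Monday, so the first Saturday is March 6 and the second is March 13.
At the standard offset (UTC−01:00), 05:15 UTC − 1h = 04:15 Bryora Republic standard time.
The standard-time date in Bryora Republic, October 12, 2020, falls between 27 September 2020 and 13 March 2021, so daylight saving is in effect and Bryora Republic is at UTC+00:00.
05:15 UTC + 0h = 05:15 Bryora Republic.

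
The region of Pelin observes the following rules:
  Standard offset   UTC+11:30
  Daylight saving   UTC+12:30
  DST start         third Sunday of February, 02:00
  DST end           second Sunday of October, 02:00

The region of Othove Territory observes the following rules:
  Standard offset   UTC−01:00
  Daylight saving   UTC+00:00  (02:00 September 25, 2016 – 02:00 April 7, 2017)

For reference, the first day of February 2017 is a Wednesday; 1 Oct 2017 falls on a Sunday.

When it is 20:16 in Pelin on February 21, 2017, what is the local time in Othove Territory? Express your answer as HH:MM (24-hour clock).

1 February 2017 is a Wednesday, so the first Sunday is February 5 and the third is February 19.
1 October 2017 is a Sunday, so the first Sunday is October 1 and the second is October 8.
Daylight saving runs 19 February – 8 October; February 21, 2017 is inside that window, so Pelin is at UTC+12:30.
20:16 Pelin − 12h30m = 07:46 UTC.
At the standard offset (UTC−01:00), 07:46 UTC − 1h = 06:46 Othove Territory standard time.
The standard-time date in Othove Territory, February 21, 2017, falls between 25 September 2016 and 7 April 2017, so daylight saving is in effect and Othove Territory is at UTC+00:00.
07:46 UTC + 0h = 07:46 Othove Territory.

07:46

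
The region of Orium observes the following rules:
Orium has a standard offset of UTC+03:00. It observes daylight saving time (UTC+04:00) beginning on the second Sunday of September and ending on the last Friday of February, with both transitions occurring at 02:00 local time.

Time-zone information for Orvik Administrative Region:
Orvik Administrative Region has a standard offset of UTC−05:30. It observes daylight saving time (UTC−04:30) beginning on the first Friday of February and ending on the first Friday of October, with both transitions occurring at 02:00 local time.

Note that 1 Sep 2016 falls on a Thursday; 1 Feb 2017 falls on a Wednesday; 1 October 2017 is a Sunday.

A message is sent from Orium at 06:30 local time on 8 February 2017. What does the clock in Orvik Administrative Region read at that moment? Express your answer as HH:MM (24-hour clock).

1 September 2016 is a Thursday, so the first Sunday is September 4 and the second is September 11.
1 February 2017 is a Wednesday, so Fridays fall on 3, 10, 17, 24; the last is February 24.
Daylight saving runs 11 September 2016 – 24 February 2017; 8 February 2017 is inside that window, so Orium is at UTC+04:00.
06:30 Orium − 4h = 02:30 UTC.
1 February 2017 is a Wednesday, so the first Friday is February 3.
1 October 2017 is a Sunday, so the first Friday is October 6.
At the standard offset (UTC−05:30), 02:30 UTC − 5h30m = 21:00 Orvik Administrative Region standard time (rolling into the previous day, 7 February 2017).
The standard-time date in Orvik Administrative Region, 7 February 2017, falls between 3 February and 6 October, so daylight saving is in effect and Orvik Administrative Region is at UTC−04:30.
02:30 UTC − 4h30m = 22:00 Orvik Administrative Region (rolling into the previous day, 7 February 2017).

22:00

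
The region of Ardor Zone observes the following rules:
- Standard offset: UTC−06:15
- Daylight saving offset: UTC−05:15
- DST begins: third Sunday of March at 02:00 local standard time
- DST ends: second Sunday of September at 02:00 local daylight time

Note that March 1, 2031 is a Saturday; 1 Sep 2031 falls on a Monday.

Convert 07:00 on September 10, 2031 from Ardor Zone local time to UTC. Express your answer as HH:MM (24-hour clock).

1 March 2031 is a Saturday, so the first Sunday is March 2 and the third is March 16.
1 September 2031 is a Monday, so the first Sunday is September 7 and the second is September 14.
September 10, 2031 falls between 16 March and 14 September, so daylight saving is in effect and Ardor Zone is at UTC−05:15.
07:00 local + 5h15m = 12:15 UTC.

12:15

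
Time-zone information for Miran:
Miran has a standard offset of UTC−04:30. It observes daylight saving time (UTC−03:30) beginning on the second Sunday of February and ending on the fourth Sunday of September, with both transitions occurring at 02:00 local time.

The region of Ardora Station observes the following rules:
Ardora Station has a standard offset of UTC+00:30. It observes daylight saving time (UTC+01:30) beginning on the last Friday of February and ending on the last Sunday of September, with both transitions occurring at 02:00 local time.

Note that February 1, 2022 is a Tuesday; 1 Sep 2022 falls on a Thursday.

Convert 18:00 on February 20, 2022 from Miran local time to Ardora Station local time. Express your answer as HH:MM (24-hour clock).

1 February 2022 is a Tuesday, so the first Sunday is February 6 and the second is February 13.
1 September 2022 is a Thursday, so the first Sunday is September 4 and the fourth is September 25.
Daylight saving runs 13 February – 25 September; February 20, 2022 is inside that window, so Miran is at UTC−03:30.
18:00 Miran + 3h30m = 21:30 UTC.
1 February 2022 is a Tuesday, so Fridays fall on 4, 11, 18, 25; the last is February 25.
1 September 2022 is a Thursday, so Sundays fall on 4, 11, 18, 25; the last is September 25.
At the standard offset (UTC+00:30), 21:30 UTC + 0h30m = 22:00 Ardora Station standard time.
The standard-time date in Ardora Station, February 20, 2022, does not fall between 25 February and 25 September, so daylight saving is not in effect and Ardora Station is at UTC+00:30.
21:30 UTC + 0h30m = 22:00 Ardora Station.

22:00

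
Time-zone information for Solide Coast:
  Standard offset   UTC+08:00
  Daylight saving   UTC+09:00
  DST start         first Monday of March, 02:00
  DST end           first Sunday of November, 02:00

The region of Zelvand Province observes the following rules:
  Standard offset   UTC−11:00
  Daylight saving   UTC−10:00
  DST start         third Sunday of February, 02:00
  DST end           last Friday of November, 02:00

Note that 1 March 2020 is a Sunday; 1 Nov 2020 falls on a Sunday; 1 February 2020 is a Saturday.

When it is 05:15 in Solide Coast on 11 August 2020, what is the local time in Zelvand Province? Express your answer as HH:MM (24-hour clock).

1 March 2020 is a Sunday, so the first Monday is March 2.
1 November 2020 is a Sunday, so the first Sunday is November 1.
Daylight saving runs 2 March – 1 November; 11 August 2020 is inside that window, so Solide Coast is at UTC+09:00.
05:15 Solide Coast − 9h = 20:15 UTC (rolling into the previous day, 10 August 2020).
1 February 2020 is a Saturday, so the first Sunday is February 2 and the third is February 16.
1 November 2020 is a Sunday, so Fridays fall on 6, 13, 20, 27; the last is November 27.
At the standard offset (UTC−11:00), 20:15 UTC − 11h = 09:15 Zelvand Province standard time.
The standard-time date in Zelvand Province, 10 August 2020, falls between 16 February and 27 November, so daylight saving is in effect and Zelvand Province is at UTC−10:00.
20:15 UTC − 10h = 10:15 Zelvand Province.

10:15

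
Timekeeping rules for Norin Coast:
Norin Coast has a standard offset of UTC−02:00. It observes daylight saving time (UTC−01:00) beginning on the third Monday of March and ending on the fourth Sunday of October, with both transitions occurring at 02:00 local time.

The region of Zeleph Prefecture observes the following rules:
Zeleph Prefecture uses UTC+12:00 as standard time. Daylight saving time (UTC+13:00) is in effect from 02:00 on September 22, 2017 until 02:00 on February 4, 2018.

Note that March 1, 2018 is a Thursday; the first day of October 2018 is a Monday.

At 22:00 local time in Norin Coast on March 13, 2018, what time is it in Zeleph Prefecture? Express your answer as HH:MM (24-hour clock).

12:00

1 March 2018 is a Thursday, so the first Monday is March 5 and the third is March 19.
1 October 2018 is a Monday, so the first Sunday is October 7 and the fourth is October 28.
March 13, 2018 does not fall between 19 March and 28 October, so daylight saving is not in effect and Norin Coast is at UTC−02:00.
22:00 Norin Coast + 2h = 00:00 UTC (rolling into the next day, 14 March 2018).
At the standard offset (UTC+12:00), 00:00 UTC + 12h = 12:00 Zeleph Prefecture standard time.
Daylight saving runs 22 September 2017 – 4 February 2018; the standard-time date in Zeleph Prefecture, March 14, 2018, is outside that window, so Zeleph Prefecture is on standard time at UTC+12:00.
00:00 UTC + 12h = 12:00 Zeleph Prefecture.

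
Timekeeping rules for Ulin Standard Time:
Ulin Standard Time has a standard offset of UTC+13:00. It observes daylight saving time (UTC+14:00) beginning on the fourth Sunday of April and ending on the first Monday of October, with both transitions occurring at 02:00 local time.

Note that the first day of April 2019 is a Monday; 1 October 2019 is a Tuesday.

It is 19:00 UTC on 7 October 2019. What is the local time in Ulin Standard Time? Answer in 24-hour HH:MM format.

1 April 2019 is a Monday, so the first Sunday is April 7 and the fourth is April 28.
1 October 2019 is a Tuesday, so the first Monday is October 7.
At the standard offset (UTC+13:00), 19:00 UTC + 13h = 08:00 Ulin Standard Time standard time (rolling into the next day, 8 October 2019).
The standard-time date in Ulin Standard Time, 8 October 2019, does not fall between 28 April and 7 October, so daylight saving is not in effect and Ulin Standard Time is at UTC+13:00.
19:00 UTC + 13h = 08:00 local (rolling into the next day, 8 October 2019).

08:00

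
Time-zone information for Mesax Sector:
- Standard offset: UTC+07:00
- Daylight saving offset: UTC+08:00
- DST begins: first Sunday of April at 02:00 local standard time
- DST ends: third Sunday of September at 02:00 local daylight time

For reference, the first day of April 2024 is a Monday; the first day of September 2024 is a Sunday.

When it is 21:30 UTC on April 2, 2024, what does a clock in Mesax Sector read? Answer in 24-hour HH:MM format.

04:30

1 April 2024 is a Monday, so the first Sunday is April 7.
1 September 2024 is a Sunday, so the first Sunday is September 1 and the third is September 15.
At the standard offset (UTC+07:00), 21:30 UTC + 7h = 04:30 Mesax Sector standard time (rolling into the next day, 3 April 2024).
The standard-time date in Mesax Sector, April 3, 2024, is outside the daylight-saving period (7 April – 15 September), so Mesax Sector is on standard time, UTC+07:00.
21:30 UTC + 7h = 04:30 local (rolling into the next day, 3 April 2024).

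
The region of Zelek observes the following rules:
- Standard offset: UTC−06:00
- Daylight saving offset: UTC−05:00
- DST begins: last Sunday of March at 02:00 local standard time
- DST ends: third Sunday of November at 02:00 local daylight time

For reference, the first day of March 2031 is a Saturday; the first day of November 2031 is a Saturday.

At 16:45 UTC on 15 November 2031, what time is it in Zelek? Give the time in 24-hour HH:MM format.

11:45

1 March 2031 is a Saturday, so Sundays fall on 2, 9, 16, 23, 30; the last is March 30.
1 November 2031 is a Saturday, so the first Sunday is November 2 and the third is November 16.
At the standard offset (UTC−06:00), 16:45 UTC − 6h = 10:45 Zelek standard time.
Daylight saving runs 30 March – 16 November; the standard-time date in Zelek, 15 November 2031, is inside that window, so Zelek is at UTC−05:00.
16:45 UTC − 5h = 11:45 local.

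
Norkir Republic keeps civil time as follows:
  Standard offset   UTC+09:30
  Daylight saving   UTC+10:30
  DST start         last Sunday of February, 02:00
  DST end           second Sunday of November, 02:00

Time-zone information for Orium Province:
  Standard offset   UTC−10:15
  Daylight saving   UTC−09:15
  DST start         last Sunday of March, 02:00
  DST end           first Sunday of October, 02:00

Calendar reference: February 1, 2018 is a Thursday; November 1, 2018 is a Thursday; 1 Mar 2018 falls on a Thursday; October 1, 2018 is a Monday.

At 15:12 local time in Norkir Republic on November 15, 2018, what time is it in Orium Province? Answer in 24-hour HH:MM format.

19:27

1 February 2018 is a Thursday, so Sundays fall on 4, 11, 18, 25; the last is February 25.
1 November 2018 is a Thursday, so the first Sunday is November 4 and the second is November 11.
November 15, 2018 does not fall between 25 February and 11 November, so daylight saving is not in effect and Norkir Republic is at UTC+09:30.
15:12 Norkir Republic − 9h30m = 05:42 UTC.
1 March 2018 is a Thursday, so Sundays fall on 4, 11, 18, 25; the last is March 25.
1 October 2018 is a Monday, so the first Sunday is October 7.
At the standard offset (UTC−10:15), 05:42 UTC − 10h15m = 19:27 Orium Province standard time (rolling into the previous day, 14 November 2018).
Daylight saving runs 25 March – 7 October; the standard-time date in Orium Province, November 14, 2018, is outside that window, so Orium Province is on standard time at UTC−10:15.
05:42 UTC − 10h15m = 19:27 Orium Province (rolling into the previous day, 14 November 2018).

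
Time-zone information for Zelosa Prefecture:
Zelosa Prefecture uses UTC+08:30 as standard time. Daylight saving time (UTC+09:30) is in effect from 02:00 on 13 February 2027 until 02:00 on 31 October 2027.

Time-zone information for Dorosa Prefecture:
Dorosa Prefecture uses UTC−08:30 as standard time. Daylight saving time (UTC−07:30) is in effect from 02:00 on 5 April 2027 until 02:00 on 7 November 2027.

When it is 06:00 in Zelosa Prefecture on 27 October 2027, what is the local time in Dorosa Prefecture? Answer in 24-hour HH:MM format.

13:00

27 October 2027 lies within the daylight-saving period (13 February – 31 October), so Zelosa Prefecture is on daylight time, UTC+09:30.
06:00 Zelosa Prefecture − 9h30m = 20:30 UTC (rolling into the previous day, 26 October 2027).
At the standard offset (UTC−08:30), 20:30 UTC − 8h30m = 12:00 Dorosa Prefecture standard time.
The standard-time date in Dorosa Prefecture, 26 October 2027, lies within the daylight-saving period (5 April – 7 November), so Dorosa Prefecture is on daylight time, UTC−07:30.
20:30 UTC − 7h30m = 13:00 Dorosa Prefecture.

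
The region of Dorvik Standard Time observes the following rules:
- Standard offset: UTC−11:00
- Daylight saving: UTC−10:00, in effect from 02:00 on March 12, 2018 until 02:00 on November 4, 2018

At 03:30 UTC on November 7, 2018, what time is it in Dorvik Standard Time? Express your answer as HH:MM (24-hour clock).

At the standard offset (UTC−11:00), 03:30 UTC − 11h = 16:30 Dorvik Standard Time standard time (rolling into the previous day, 6 November 2018).
Daylight saving runs 12 March – 4 November; the standard-time date in Dorvik Standard Time, November 6, 2018, is outside that window, so Dorvik Standard Time is on standard time at UTC−11:00.
03:30 UTC − 11h = 16:30 local (rolling into the previous day, 6 November 2018).

16:30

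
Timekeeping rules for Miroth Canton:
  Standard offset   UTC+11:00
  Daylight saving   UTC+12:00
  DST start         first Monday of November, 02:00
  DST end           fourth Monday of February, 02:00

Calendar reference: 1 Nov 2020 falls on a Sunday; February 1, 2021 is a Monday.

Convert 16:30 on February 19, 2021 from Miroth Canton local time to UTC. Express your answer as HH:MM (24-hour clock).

04:30

1 November 2020 is a Sunday, so the first Monday is November 2.
1 February 2021 is a Monday, so the first Monday is February 1 and the fourth is February 22.
February 19, 2021 lies within the daylight-saving period (2 November 2020 – 22 February 2021), so Miroth Canton is on daylight time, UTC+12:00.
16:30 local − 12h = 04:30 UTC.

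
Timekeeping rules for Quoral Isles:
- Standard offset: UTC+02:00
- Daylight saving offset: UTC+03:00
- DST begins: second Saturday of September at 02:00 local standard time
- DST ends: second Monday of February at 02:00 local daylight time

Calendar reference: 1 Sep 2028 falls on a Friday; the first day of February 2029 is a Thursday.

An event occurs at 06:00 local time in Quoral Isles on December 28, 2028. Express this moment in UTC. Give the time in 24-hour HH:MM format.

1 September 2028 is a Friday, so the first Saturday is September 2 and the second is September 9.
1 February 2029 is a Thursday, so the first Monday is February 5 and the second is February 12.
Daylight saving runs 9 September 2028 – 12 February 2029; December 28, 2028 is inside that window, so Quoral Isles is at UTC+03:00.
06:00 local − 3h = 03:00 UTC.

03:00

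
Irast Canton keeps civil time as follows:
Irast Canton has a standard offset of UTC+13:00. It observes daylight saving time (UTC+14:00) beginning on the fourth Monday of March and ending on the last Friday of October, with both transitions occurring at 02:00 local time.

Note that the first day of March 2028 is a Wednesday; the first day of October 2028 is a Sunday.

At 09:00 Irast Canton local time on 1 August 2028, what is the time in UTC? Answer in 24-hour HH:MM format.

1 March 2028 is a Wednesday, so the first Monday is March 6 and the fourth is March 27.
1 October 2028 is a Sunday, so Fridays fall on 6, 13, 20, 27; the last is October 27.
Daylight saving runs 27 March – 27 October; 1 August 2028 is inside that window, so Irast Canton is at UTC+14:00.
09:00 local − 14h = 19:00 UTC (rolling into the previous day, 31 July 2028).

19:00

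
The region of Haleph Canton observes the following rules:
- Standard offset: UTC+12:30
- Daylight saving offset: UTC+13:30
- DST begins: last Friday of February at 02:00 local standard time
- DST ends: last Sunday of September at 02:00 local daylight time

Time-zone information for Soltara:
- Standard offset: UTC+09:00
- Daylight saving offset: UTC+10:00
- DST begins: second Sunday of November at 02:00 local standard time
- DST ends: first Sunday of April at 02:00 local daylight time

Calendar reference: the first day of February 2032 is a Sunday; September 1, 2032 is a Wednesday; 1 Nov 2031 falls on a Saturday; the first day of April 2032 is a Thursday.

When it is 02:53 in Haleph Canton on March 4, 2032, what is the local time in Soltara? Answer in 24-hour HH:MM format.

23:23

1 February 2032 is a Sunday, so Fridays fall on 6, 13, 20, 27; the last is February 27.
1 September 2032 is a Wednesday, so Sundays fall on 5, 12, 19, 26; the last is September 26.
Daylight saving runs 27 February – 26 September; March 4, 2032 is inside that window, so Haleph Canton is at UTC+13:30.
02:53 Haleph Canton − 13h30m = 13:23 UTC (rolling into the previous day, 3 March 2032).
1 November 2031 is a Saturday, so the first Sunday is November 2 and the second is November 9.
1 April 2032 is a Thursday, so the first Sunday is April 4.
At the standard offset (UTC+09:00), 13:23 UTC + 9h = 22:23 Soltara standard time.
The standard-time date in Soltara, March 3, 2032, lies within the daylight-saving period (9 November 2031 – 4 April 2032), so Soltara is on daylight time, UTC+10:00.
13:23 UTC + 10h = 23:23 Soltara.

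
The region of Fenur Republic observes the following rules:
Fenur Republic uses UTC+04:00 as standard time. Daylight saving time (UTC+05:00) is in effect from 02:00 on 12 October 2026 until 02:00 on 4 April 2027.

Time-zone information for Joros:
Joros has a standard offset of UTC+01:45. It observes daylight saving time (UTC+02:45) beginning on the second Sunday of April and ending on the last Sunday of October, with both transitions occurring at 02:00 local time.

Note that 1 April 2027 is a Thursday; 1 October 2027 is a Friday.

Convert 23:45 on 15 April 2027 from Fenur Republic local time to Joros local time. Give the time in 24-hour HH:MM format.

22:30

15 April 2027 does not fall between 12 October 2026 and 4 April 2027, so daylight saving is not in effect and Fenur Republic is at UTC+04:00.
23:45 Fenur Republic − 4h = 19:45 UTC.
1 April 2027 is a Thursday, so the first Sunday is April 4 and the second is April 11.
1 October 2027 is a Friday, so Sundays fall on 3, 10, 17, 24, 31; the last is October 31.
At the standard offset (UTC+01:45), 19:45 UTC + 1h45m = 21:30 Joros standard time.
The standard-time date in Joros, 15 April 2027, lies within the daylight-saving period (11 April – 31 October), so Joros is on daylight time, UTC+02:45.
19:45 UTC + 2h45m = 22:30 Joros.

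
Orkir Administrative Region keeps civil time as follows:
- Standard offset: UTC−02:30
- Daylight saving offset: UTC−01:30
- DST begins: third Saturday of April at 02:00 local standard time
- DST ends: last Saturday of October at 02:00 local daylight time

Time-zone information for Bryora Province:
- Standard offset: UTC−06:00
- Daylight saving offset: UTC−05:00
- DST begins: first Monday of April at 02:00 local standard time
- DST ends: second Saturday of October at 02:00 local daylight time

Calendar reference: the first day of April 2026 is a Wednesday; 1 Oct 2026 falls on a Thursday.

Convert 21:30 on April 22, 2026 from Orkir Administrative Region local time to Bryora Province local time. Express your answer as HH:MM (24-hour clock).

1 April 2026 is a Wednesday, so the first Saturday is April 4 and the third is April 18.
1 October 2026 is a Thursday, so Saturdays fall on 3, 10, 17, 24, 31; the last is October 31.
Daylight saving runs 18 April – 31 October; April 22, 2026 is inside that window, so Orkir Administrative Region is at UTC−01:30.
21:30 Orkir Administrative Region + 1h30m = 23:00 UTC.
1 April 2026 is a Wednesday, so the first Monday is April 6.
1 October 2026 is a Thursday, so the first Saturday is October 3 and the second is October 10.
At the standard offset (UTC−06:00), 23:00 UTC − 6h = 17:00 Bryora Province standard time.
The standard-time date in Bryora Province, April 22, 2026, lies within the daylight-saving period (6 April – 10 October), so Bryora Province is on daylight time, UTC−05:00.
23:00 UTC − 5h = 18:00 Bryora Province.

18:00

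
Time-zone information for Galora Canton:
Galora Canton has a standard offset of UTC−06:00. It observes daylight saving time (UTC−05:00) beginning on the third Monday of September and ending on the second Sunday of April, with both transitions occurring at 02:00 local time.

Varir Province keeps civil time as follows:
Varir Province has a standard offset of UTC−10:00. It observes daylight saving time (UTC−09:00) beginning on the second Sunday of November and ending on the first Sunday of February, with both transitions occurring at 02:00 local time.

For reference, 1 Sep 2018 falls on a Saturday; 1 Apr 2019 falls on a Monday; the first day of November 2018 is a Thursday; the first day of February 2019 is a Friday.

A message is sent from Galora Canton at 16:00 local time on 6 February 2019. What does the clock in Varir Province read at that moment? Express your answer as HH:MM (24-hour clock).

11:00

1 September 2018 is a Saturday, so the first Monday is September 3 and the third is September 17.
1 April 2019 is a Monday, so the first Sunday is April 7 and the second is April 14.
Daylight saving runs 17 September 2018 – 14 April 2019; 6 February 2019 is inside that window, so Galora Canton is at UTC−05:00.
16:00 Galora Canton + 5h = 21:00 UTC.
1 November 2018 is a Thursday, so the first Sunday is November 4 and the second is November 11.
1 February 2019 is a Friday, so the first Sunday is February 3.
At the standard offset (UTC−10:00), 21:00 UTC − 10h = 11:00 Varir Province standard time.
The standard-time date in Varir Province, 6 February 2019, does not fall between 11 November 2018 and 3 February 2019, so daylight saving is not in effect and Varir Province is at UTC−10:00.
21:00 UTC − 10h = 11:00 Varir Province.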